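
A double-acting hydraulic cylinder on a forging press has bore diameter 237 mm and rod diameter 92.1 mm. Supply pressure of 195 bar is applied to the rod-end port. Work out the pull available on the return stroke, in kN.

F ≈ 730 kN

Rod-side annular area A_ann = π/4 × (237² − 92.1²) = 37450 mm^2
On retraction the pressure acts on the annular area (bore minus rod).
F = P × A_ann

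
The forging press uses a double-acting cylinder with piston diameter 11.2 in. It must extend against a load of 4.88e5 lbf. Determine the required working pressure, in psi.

Cap-side area A_cap = π/4 × (11.2 in)² = 98.52 in^2
P = F / A = 4.88e5 lbf / A

P ≈ 4950 psi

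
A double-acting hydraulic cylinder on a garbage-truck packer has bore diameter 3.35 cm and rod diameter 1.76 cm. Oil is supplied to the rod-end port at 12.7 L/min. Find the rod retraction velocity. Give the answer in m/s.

v ≈ 0.332 m/s

Rod-side annular area A_ann = π/4 × (3.35² − 1.76²) = 6.381 cm^2
Flow into the rod-end port fills the annular volume.
v = Q / A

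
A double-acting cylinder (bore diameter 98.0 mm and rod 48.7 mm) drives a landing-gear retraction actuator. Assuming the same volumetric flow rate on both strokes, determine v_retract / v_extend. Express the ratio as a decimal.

Cap-side area A_cap = π/4 × (98.0 mm)² = 7543 mm^2
Rod-side annular area A_ann = π/4 × (98.0² − 48.7²) = 5680 mm^2
For equal Q, v ∝ 1/A, so v_ret/v_ext = A_cap/A_ann.

v_ret/v_ext ≈ 1.33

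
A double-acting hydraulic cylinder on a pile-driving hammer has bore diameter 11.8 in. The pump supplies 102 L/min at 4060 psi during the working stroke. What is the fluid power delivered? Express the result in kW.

Hydraulic power = P × Q

W ≈ 47.6 kW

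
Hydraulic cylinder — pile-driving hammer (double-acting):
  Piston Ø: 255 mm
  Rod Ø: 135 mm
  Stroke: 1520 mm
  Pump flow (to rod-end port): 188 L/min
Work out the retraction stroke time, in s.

t ≈ 17.8 s

Rod-side annular area A_ann = π/4 × (255² − 135²) = 36760 mm^2
Swept volume V = A × L; t = V / Q = A·L / Q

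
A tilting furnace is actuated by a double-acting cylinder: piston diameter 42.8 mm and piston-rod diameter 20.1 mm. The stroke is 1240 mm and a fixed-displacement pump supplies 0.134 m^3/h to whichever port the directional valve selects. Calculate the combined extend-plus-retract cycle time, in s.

Cap-side area A_cap = π/4 × (42.8 mm)² = 1439 mm^2
Rod-side annular area A_ann = π/4 × (42.8² − 20.1²) = 1121 mm^2
t_ext = A_cap·L/Q = 47.93 s
t_ret = A_ann·L/Q = 37.36 s
t_cycle = t_ext + t_ret

t ≈ 85.3 s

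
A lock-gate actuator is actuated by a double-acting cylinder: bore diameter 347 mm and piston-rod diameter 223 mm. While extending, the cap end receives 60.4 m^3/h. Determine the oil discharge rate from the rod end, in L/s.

Q_out ≈ 9.85 L/s

Cap-side area A_cap = π/4 × (347 mm)² = 94570 mm^2
Rod-side annular area A_ann = π/4 × (347² − 223²) = 55510 mm^2
Piston speed v = Q_in/A_cap; rod-end outflow Q_out = v × A_ann = Q_in × A_ann/A_cap.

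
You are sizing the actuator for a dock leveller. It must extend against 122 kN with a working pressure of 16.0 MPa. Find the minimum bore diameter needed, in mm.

D ≈ 98.5 mm

Extension force acts on the full piston face: F = P × (π/4)D².
D = √(4F / (πP)) = √(4 × 122 kN / (π × 16.0 MPa))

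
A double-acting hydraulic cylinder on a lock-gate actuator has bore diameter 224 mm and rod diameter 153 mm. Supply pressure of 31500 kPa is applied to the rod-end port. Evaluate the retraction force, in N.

Rod-side annular area A_ann = π/4 × (224² − 153²) = 21020 mm^2
On retraction the pressure acts on the annular area (bore minus rod).
F = P × A_ann

F ≈ 6.62e5 N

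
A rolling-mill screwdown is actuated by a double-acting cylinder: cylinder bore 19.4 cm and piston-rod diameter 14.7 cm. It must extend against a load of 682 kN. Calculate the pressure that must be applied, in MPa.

Cap-side area A_cap = π/4 × (19.4 cm)² = 295.6 cm^2
P = F / A = 682 kN / A

P ≈ 23.1 MPa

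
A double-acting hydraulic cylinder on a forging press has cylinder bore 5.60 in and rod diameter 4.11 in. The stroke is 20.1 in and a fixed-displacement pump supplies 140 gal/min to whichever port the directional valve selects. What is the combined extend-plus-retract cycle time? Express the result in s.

t ≈ 1.34 s

Cap-side area A_cap = π/4 × (5.60 in)² = 24.63 in^2
Rod-side annular area A_ann = π/4 × (5.60² − 4.11²) = 11.36 in^2
t_ext = A_cap·L/Q = 0.9185 s
t_ret = A_ann·L/Q = 0.4237 s
t_cycle = t_ext + t_ret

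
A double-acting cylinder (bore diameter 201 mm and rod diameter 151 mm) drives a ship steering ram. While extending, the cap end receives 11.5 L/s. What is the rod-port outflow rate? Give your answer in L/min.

Cap-side area A_cap = π/4 × (201 mm)² = 31730 mm^2
Rod-side annular area A_ann = π/4 × (201² − 151²) = 13820 mm^2
Piston speed v = Q_in/A_cap; rod-end outflow Q_out = v × A_ann = Q_in × A_ann/A_cap.

Q_out ≈ 301 L/min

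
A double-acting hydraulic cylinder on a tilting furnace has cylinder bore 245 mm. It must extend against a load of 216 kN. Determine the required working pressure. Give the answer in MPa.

P ≈ 4.58 MPa

Cap-side area A_cap = π/4 × (245 mm)² = 47140 mm^2
P = F / A = 216 kN / A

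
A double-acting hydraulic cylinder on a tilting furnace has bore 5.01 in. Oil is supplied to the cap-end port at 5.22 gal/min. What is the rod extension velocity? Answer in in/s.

Cap-side area A_cap = π/4 × (5.01 in)² = 19.71 in^2
v = Q / A

v ≈ 1.02 in/s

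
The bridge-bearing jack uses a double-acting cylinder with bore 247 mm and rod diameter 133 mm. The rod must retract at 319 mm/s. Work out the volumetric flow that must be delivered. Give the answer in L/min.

Rod-side annular area A_ann = π/4 × (247² − 133²) = 34020 mm^2
Q = A × v

Q ≈ 651 L/min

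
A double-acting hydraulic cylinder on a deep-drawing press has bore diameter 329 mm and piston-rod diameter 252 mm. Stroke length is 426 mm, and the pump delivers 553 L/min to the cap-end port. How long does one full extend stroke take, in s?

Cap-side area A_cap = π/4 × (329 mm)² = 85010 mm^2
Swept volume V = A × L; t = V / Q = A·L / Q

t ≈ 3.93 s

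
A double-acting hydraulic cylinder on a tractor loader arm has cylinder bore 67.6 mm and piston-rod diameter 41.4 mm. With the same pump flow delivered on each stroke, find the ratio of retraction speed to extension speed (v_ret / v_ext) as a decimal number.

v_ret/v_ext ≈ 1.60

Cap-side area A_cap = π/4 × (67.6 mm)² = 3589 mm^2
Rod-side annular area A_ann = π/4 × (67.6² − 41.4²) = 2243 mm^2
For equal Q, v ∝ 1/A, so v_ret/v_ext = A_cap/A_ann.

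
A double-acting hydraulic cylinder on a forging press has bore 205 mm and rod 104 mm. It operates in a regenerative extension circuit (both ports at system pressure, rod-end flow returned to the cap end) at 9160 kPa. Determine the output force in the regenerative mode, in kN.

With equal pressure on both faces, forces on the annular region cancel; the net push is pressure × rod cross-section.
Rod cross-section A_rod = π/4 × (104 mm)² = 8495 mm^2
F = P × A_rod

F ≈ 77.8 kN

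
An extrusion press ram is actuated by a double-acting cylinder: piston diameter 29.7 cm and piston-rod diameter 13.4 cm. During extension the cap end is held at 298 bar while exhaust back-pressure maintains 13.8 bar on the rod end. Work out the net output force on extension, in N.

Cap-side area A_cap = π/4 × (29.7 cm)² = 692.8 cm^2
Rod-side annular area A_ann = π/4 × (29.7² − 13.4²) = 551.8 cm^2
Net thrust = P_cap·A_cap − P_rod·A_ann = 2.065e6 N − 76140 N

F ≈ 1.99e6 N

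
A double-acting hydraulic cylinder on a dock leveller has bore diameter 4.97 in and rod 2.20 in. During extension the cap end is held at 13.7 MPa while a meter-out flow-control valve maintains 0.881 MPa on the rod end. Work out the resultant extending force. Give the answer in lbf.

F ≈ 36600 lbf

Cap-side area A_cap = π/4 × (4.97 in)² = 19.40 in^2
Rod-side annular area A_ann = π/4 × (4.97² − 2.20²) = 15.60 in^2
Net thrust = P_cap·A_cap − P_rod·A_ann = 38550 lbf − 1993 lbf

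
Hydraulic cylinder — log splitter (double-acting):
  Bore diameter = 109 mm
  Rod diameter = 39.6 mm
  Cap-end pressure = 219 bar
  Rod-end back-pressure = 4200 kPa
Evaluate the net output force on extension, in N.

Cap-side area A_cap = π/4 × (109 mm)² = 9331 mm^2
Rod-side annular area A_ann = π/4 × (109² − 39.6²) = 8100 mm^2
Net thrust = P_cap·A_cap − P_rod·A_ann = 2.044e5 N − 34020 N

F ≈ 1.70e5 N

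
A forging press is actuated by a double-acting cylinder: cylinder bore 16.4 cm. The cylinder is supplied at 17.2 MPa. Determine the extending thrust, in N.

F ≈ 3.63e5 N

Cap-side area A_cap = π/4 × (16.4 cm)² = 211.2 cm^2
F = P × A_cap = 17.2 MPa × A_cap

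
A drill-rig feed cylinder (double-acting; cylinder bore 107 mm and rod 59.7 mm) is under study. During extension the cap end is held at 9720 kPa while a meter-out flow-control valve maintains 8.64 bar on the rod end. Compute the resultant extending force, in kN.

F ≈ 82.1 kN

Cap-side area A_cap = π/4 × (107 mm)² = 8992 mm^2
Rod-side annular area A_ann = π/4 × (107² − 59.7²) = 6193 mm^2
Net thrust = P_cap·A_cap − P_rod·A_ann = 87.40 kN − 5.351 kN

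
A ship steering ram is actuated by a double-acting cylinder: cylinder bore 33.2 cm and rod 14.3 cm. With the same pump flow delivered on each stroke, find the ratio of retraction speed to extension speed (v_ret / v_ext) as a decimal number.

v_ret/v_ext ≈ 1.23

Cap-side area A_cap = π/4 × (33.2 cm)² = 865.7 cm^2
Rod-side annular area A_ann = π/4 × (33.2² − 14.3²) = 705.1 cm^2
For equal Q, v ∝ 1/A, so v_ret/v_ext = A_cap/A_ann.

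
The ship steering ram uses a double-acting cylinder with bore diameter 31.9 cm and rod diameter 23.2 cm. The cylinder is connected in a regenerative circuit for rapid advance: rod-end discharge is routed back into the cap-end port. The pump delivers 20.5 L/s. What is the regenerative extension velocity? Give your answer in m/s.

In regeneration the rod-end outflow joins the pump flow into the cap end, so the net volume the pump must supply per unit advance equals the rod cross-section area.
Rod cross-section A_rod = π/4 × (23.2 cm)² = 422.7 cm^2
v = Q_pump / A_rod

v ≈ 0.485 m/s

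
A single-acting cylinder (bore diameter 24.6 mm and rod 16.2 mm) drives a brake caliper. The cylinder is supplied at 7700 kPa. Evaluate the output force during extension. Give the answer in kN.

F ≈ 3.66 kN

Cap-side area A_cap = π/4 × (24.6 mm)² = 475.3 mm^2
F = P × A_cap = 7700 kPa × A_cap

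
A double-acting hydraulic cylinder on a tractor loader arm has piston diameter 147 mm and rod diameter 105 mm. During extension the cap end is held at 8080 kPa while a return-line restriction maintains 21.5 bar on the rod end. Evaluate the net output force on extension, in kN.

Cap-side area A_cap = π/4 × (147 mm)² = 16970 mm^2
Rod-side annular area A_ann = π/4 × (147² − 105²) = 8313 mm^2
Net thrust = P_cap·A_cap − P_rod·A_ann = 137.1 kN − 17.87 kN

F ≈ 119 kN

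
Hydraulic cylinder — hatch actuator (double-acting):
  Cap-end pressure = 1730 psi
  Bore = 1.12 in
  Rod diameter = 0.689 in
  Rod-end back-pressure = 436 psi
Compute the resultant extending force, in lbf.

Cap-side area A_cap = π/4 × (1.12 in)² = 0.9852 in^2
Rod-side annular area A_ann = π/4 × (1.12² − 0.689²) = 0.6124 in^2
Net thrust = P_cap·A_cap − P_rod·A_ann = 1704 lbf − 267.0 lbf

F ≈ 1440 lbf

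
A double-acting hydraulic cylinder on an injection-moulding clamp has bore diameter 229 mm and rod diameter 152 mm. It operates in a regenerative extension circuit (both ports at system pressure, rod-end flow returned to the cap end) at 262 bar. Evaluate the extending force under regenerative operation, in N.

With equal pressure on both faces, forces on the annular region cancel; the net push is pressure × rod cross-section.
Rod cross-section A_rod = π/4 × (152 mm)² = 18150 mm^2
F = P × A_rod

F ≈ 4.75e5 N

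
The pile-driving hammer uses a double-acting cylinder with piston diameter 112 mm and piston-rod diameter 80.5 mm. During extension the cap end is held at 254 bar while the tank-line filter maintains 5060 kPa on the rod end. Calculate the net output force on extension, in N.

Cap-side area A_cap = π/4 × (112 mm)² = 9852 mm^2
Rod-side annular area A_ann = π/4 × (112² − 80.5²) = 4762 mm^2
Net thrust = P_cap·A_cap − P_rod·A_ann = 2.502e5 N − 24100 N

F ≈ 2.26e5 N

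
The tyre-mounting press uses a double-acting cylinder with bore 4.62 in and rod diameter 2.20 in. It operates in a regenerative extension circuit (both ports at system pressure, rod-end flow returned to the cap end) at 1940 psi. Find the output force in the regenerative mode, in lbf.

F ≈ 7370 lbf

With equal pressure on both faces, forces on the annular region cancel; the net push is pressure × rod cross-section.
Rod cross-section A_rod = π/4 × (2.20 in)² = 3.801 in^2
F = P × A_rod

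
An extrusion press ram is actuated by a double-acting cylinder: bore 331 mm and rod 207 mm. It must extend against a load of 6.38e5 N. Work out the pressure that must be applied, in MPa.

P ≈ 7.41 MPa

Cap-side area A_cap = π/4 × (331 mm)² = 86050 mm^2
P = F / A = 6.38e5 N / A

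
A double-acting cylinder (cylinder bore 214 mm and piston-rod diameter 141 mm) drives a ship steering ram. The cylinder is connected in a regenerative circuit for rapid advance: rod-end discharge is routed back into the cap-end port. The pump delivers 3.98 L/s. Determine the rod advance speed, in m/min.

In regeneration the rod-end outflow joins the pump flow into the cap end, so the net volume the pump must supply per unit advance equals the rod cross-section area.
Rod cross-section A_rod = π/4 × (141 mm)² = 15610 mm^2
v = Q_pump / A_rod

v ≈ 15.3 m/min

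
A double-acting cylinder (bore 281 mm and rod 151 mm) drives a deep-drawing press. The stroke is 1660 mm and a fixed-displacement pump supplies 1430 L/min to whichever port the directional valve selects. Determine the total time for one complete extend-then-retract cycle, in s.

Cap-side area A_cap = π/4 × (281 mm)² = 62020 mm^2
Rod-side annular area A_ann = π/4 × (281² − 151²) = 44110 mm^2
t_ext = A_cap·L/Q = 4.319 s
t_ret = A_ann·L/Q = 3.072 s
t_cycle = t_ext + t_ret

t ≈ 7.39 s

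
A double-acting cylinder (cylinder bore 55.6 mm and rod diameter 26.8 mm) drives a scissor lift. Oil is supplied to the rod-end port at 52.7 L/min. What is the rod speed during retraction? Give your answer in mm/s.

Rod-side annular area A_ann = π/4 × (55.6² − 26.8²) = 1864 mm^2
Flow into the rod-end port fills the annular volume.
v = Q / A

v ≈ 471 mm/s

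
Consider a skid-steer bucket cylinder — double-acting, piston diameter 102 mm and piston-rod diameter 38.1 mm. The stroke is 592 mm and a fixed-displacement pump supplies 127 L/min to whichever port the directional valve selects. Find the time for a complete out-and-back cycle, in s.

t ≈ 4.25 s

Cap-side area A_cap = π/4 × (102 mm)² = 8171 mm^2
Rod-side annular area A_ann = π/4 × (102² − 38.1²) = 7031 mm^2
t_ext = A_cap·L/Q = 2.285 s
t_ret = A_ann·L/Q = 1.967 s
t_cycle = t_ext + t_ret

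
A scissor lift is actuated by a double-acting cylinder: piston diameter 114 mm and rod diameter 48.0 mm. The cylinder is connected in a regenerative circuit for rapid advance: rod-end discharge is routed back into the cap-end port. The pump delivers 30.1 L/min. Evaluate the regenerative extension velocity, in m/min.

In regeneration the rod-end outflow joins the pump flow into the cap end, so the net volume the pump must supply per unit advance equals the rod cross-section area.
Rod cross-section A_rod = π/4 × (48.0 mm)² = 1810 mm^2
v = Q_pump / A_rod

v ≈ 16.6 m/min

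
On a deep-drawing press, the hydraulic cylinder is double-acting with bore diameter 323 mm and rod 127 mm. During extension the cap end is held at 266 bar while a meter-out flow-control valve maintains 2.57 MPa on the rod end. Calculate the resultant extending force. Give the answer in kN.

Cap-side area A_cap = π/4 × (323 mm)² = 81940 mm^2
Rod-side annular area A_ann = π/4 × (323² − 127²) = 69270 mm^2
Net thrust = P_cap·A_cap − P_rod·A_ann = 2180 kN − 178.0 kN

F ≈ 2000 kN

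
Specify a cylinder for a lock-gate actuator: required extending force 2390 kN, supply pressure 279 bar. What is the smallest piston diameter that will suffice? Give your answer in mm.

Extension force acts on the full piston face: F = P × (π/4)D².
D = √(4F / (πP)) = √(4 × 2390 kN / (π × 279 bar))

D ≈ 330 mm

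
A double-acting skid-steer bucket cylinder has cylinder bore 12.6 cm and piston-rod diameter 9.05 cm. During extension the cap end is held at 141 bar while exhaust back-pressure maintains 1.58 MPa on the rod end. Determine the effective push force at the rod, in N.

F ≈ 1.66e5 N

Cap-side area A_cap = π/4 × (12.6 cm)² = 124.7 cm^2
Rod-side annular area A_ann = π/4 × (12.6² − 9.05²) = 60.36 cm^2
Net thrust = P_cap·A_cap − P_rod·A_ann = 1.758e5 N − 9537 N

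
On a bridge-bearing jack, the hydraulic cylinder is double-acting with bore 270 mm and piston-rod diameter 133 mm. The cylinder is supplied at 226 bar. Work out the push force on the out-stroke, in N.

Cap-side area A_cap = π/4 × (270 mm)² = 57260 mm^2
F = P × A_cap = 226 bar × A_cap

F ≈ 1.29e6 N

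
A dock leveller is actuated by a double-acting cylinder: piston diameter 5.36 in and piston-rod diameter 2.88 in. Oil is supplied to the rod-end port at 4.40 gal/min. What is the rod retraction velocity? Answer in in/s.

v ≈ 1.06 in/s

Rod-side annular area A_ann = π/4 × (5.36² − 2.88²) = 16.05 in^2
Flow into the rod-end port fills the annular volume.
v = Q / A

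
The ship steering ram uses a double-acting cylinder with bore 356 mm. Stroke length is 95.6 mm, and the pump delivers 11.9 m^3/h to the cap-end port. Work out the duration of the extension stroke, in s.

Cap-side area A_cap = π/4 × (356 mm)² = 99540 mm^2
Swept volume V = A × L; t = V / Q = A·L / Q

t ≈ 2.88 s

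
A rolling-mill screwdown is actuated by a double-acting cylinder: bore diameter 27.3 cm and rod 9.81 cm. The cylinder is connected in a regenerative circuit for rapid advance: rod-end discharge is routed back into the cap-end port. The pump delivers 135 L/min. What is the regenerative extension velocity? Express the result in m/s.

v ≈ 0.298 m/s

In regeneration the rod-end outflow joins the pump flow into the cap end, so the net volume the pump must supply per unit advance equals the rod cross-section area.
Rod cross-section A_rod = π/4 × (9.81 cm)² = 75.58 cm^2
v = Q_pump / A_rod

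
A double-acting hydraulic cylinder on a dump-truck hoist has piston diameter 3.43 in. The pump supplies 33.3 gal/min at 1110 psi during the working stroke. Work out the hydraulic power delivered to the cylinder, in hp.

W ≈ 21.6 hp

Hydraulic power = P × Q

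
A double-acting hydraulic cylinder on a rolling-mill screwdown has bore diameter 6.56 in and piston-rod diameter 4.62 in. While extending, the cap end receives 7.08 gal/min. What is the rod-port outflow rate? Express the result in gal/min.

Cap-side area A_cap = π/4 × (6.56 in)² = 33.80 in^2
Rod-side annular area A_ann = π/4 × (6.56² − 4.62²) = 17.03 in^2
Piston speed v = Q_in/A_cap; rod-end outflow Q_out = v × A_ann = Q_in × A_ann/A_cap.

Q_out ≈ 3.57 gal/min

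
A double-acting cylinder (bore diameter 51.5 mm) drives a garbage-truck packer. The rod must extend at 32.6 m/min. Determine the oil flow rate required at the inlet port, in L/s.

Cap-side area A_cap = π/4 × (51.5 mm)² = 2083 mm^2
Q = A × v

Q ≈ 1.13 L/s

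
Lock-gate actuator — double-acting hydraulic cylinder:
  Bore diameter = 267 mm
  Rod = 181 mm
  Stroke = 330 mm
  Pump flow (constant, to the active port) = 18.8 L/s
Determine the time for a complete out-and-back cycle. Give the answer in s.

Cap-side area A_cap = π/4 × (267 mm)² = 55990 mm^2
Rod-side annular area A_ann = π/4 × (267² − 181²) = 30260 mm^2
t_ext = A_cap·L/Q = 0.9828 s
t_ret = A_ann·L/Q = 0.5312 s
t_cycle = t_ext + t_ret

t ≈ 1.51 s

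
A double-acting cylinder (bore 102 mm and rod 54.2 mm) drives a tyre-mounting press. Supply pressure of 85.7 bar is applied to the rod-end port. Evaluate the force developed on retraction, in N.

Rod-side annular area A_ann = π/4 × (102² − 54.2²) = 5864 mm^2
On retraction the pressure acts on the annular area (bore minus rod).
F = P × A_ann

F ≈ 50300 N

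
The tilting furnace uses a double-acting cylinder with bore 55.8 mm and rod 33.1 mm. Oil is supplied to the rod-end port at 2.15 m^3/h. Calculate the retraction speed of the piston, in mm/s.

v ≈ 377 mm/s

Rod-side annular area A_ann = π/4 × (55.8² − 33.1²) = 1585 mm^2
Flow into the rod-end port fills the annular volume.
v = Q / A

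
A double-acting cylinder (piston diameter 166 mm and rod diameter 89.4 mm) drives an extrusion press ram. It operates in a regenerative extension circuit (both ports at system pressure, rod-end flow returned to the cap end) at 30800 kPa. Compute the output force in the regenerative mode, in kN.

F ≈ 193 kN

With equal pressure on both faces, forces on the annular region cancel; the net push is pressure × rod cross-section.
Rod cross-section A_rod = π/4 × (89.4 mm)² = 6277 mm^2
F = P × A_rod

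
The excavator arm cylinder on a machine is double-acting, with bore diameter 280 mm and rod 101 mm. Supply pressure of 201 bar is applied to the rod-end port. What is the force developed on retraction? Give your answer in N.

F ≈ 1.08e6 N

Rod-side annular area A_ann = π/4 × (280² − 101²) = 53560 mm^2
On retraction the pressure acts on the annular area (bore minus rod).
F = P × A_ann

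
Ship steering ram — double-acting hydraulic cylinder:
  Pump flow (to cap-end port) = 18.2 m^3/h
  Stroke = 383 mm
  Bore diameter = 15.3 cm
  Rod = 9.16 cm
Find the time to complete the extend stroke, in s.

t ≈ 1.39 s

Cap-side area A_cap = π/4 × (15.3 cm)² = 183.9 cm^2
Swept volume V = A × L; t = V / Q = A·L / Q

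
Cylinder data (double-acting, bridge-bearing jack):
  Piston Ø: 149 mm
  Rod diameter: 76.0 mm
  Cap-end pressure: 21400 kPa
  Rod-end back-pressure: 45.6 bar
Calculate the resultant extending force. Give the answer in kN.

F ≈ 314 kN

Cap-side area A_cap = π/4 × (149 mm)² = 17440 mm^2
Rod-side annular area A_ann = π/4 × (149² − 76.0²) = 12900 mm^2
Net thrust = P_cap·A_cap − P_rod·A_ann = 373.1 kN − 58.82 kN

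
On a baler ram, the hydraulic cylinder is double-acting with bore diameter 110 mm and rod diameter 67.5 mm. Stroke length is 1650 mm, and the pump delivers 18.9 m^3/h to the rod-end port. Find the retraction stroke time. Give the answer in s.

Rod-side annular area A_ann = π/4 × (110² − 67.5²) = 5925 mm^2
Swept volume V = A × L; t = V / Q = A·L / Q

t ≈ 1.86 s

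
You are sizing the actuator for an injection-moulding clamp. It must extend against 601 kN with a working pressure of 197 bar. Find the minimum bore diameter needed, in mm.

D ≈ 197 mm

Extension force acts on the full piston face: F = P × (π/4)D².
D = √(4F / (πP)) = √(4 × 601 kN / (π × 197 bar))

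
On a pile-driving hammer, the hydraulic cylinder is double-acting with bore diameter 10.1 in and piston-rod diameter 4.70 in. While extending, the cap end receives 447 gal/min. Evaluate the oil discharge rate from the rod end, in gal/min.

Cap-side area A_cap = π/4 × (10.1 in)² = 80.12 in^2
Rod-side annular area A_ann = π/4 × (10.1² − 4.70²) = 62.77 in^2
Piston speed v = Q_in/A_cap; rod-end outflow Q_out = v × A_ann = Q_in × A_ann/A_cap.

Q_out ≈ 350 gal/min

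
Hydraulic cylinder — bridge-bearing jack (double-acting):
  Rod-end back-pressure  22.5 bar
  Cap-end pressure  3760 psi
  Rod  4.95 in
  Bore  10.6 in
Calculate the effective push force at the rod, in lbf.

F ≈ 3.09e5 lbf

Cap-side area A_cap = π/4 × (10.6 in)² = 88.25 in^2
Rod-side annular area A_ann = π/4 × (10.6² − 4.95²) = 69.00 in^2
Net thrust = P_cap·A_cap − P_rod·A_ann = 3.318e5 lbf − 22520 lbf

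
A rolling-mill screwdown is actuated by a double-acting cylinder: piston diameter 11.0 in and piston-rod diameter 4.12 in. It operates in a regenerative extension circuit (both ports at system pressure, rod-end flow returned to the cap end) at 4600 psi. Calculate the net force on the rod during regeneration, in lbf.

F ≈ 61300 lbf

With equal pressure on both faces, forces on the annular region cancel; the net push is pressure × rod cross-section.
Rod cross-section A_rod = π/4 × (4.12 in)² = 13.33 in^2
F = P × A_rod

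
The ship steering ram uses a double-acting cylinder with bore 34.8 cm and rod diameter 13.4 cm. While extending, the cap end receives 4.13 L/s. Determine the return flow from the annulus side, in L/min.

Q_out ≈ 211 L/min

Cap-side area A_cap = π/4 × (34.8 cm)² = 951.1 cm^2
Rod-side annular area A_ann = π/4 × (34.8² − 13.4²) = 810.1 cm^2
Piston speed v = Q_in/A_cap; rod-end outflow Q_out = v × A_ann = Q_in × A_ann/A_cap.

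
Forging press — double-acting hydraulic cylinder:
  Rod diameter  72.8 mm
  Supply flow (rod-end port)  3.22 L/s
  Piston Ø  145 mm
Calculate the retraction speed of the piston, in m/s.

v ≈ 0.261 m/s

Rod-side annular area A_ann = π/4 × (145² − 72.8²) = 12350 mm^2
Flow into the rod-end port fills the annular volume.
v = Q / A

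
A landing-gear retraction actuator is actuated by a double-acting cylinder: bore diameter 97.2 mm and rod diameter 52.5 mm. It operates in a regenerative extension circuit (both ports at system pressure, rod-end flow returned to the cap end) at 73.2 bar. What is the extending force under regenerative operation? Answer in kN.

With equal pressure on both faces, forces on the annular region cancel; the net push is pressure × rod cross-section.
Rod cross-section A_rod = π/4 × (52.5 mm)² = 2165 mm^2
F = P × A_rod

F ≈ 15.8 kN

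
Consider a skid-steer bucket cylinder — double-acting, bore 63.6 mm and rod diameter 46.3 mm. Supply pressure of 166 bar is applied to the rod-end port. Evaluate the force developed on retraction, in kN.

F ≈ 24.8 kN

Rod-side annular area A_ann = π/4 × (63.6² − 46.3²) = 1493 mm^2
On retraction the pressure acts on the annular area (bore minus rod).
F = P × A_ann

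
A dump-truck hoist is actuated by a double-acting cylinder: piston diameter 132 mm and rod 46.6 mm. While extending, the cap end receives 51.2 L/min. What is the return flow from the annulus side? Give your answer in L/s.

Q_out ≈ 0.747 L/s

Cap-side area A_cap = π/4 × (132 mm)² = 13680 mm^2
Rod-side annular area A_ann = π/4 × (132² − 46.6²) = 11980 mm^2
Piston speed v = Q_in/A_cap; rod-end outflow Q_out = v × A_ann = Q_in × A_ann/A_cap.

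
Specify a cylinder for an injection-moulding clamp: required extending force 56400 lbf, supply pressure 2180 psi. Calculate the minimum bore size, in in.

Extension force acts on the full piston face: F = P × (π/4)D².
D = √(4F / (πP)) = √(4 × 56400 lbf / (π × 2180 psi))

D ≈ 5.74 in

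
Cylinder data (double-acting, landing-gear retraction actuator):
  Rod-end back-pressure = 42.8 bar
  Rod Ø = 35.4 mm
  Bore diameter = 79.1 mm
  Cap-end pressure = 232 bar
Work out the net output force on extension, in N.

Cap-side area A_cap = π/4 × (79.1 mm)² = 4914 mm^2
Rod-side annular area A_ann = π/4 × (79.1² − 35.4²) = 3930 mm^2
Net thrust = P_cap·A_cap − P_rod·A_ann = 1.140e5 N − 16820 N

F ≈ 97200 N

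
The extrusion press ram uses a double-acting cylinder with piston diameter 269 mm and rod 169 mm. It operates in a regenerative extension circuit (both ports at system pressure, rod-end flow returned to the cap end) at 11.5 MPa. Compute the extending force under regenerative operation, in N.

F ≈ 2.58e5 N

With equal pressure on both faces, forces on the annular region cancel; the net push is pressure × rod cross-section.
Rod cross-section A_rod = π/4 × (169 mm)² = 22430 mm^2
F = P × A_rod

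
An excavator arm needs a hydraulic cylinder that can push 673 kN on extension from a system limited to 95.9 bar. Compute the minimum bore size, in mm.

Extension force acts on the full piston face: F = P × (π/4)D².
D = √(4F / (πP)) = √(4 × 673 kN / (π × 95.9 bar))

D ≈ 299 mm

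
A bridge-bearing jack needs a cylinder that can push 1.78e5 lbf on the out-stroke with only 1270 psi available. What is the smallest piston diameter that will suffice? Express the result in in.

D ≈ 13.4 in

Extension force acts on the full piston face: F = P × (π/4)D².
D = √(4F / (πP)) = √(4 × 1.78e5 lbf / (π × 1270 psi))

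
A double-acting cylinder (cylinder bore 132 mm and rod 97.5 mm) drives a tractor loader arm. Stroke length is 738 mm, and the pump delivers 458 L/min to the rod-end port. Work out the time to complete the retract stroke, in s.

Rod-side annular area A_ann = π/4 × (132² − 97.5²) = 6219 mm^2
Swept volume V = A × L; t = V / Q = A·L / Q

t ≈ 0.601 s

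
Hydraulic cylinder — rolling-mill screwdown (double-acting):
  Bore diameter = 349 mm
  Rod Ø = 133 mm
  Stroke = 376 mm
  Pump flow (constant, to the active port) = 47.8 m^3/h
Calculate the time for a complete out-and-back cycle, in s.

t ≈ 5.02 s

Cap-side area A_cap = π/4 × (349 mm)² = 95660 mm^2
Rod-side annular area A_ann = π/4 × (349² − 133²) = 81770 mm^2
t_ext = A_cap·L/Q = 2.709 s
t_ret = A_ann·L/Q = 2.316 s
t_cycle = t_ext + t_ret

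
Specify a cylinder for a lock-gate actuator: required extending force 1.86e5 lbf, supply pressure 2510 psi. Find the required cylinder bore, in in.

D ≈ 9.71 in

Extension force acts on the full piston face: F = P × (π/4)D².
D = √(4F / (πP)) = √(4 × 1.86e5 lbf / (π × 2510 psi))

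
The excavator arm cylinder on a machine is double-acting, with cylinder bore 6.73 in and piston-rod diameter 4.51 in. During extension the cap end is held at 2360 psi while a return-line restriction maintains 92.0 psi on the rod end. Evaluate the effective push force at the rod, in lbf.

F ≈ 82100 lbf

Cap-side area A_cap = π/4 × (6.73 in)² = 35.57 in^2
Rod-side annular area A_ann = π/4 × (6.73² − 4.51²) = 19.60 in^2
Net thrust = P_cap·A_cap − P_rod·A_ann = 83950 lbf − 1803 lbf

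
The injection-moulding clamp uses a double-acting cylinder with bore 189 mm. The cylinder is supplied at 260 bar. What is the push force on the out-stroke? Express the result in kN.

F ≈ 729 kN

Cap-side area A_cap = π/4 × (189 mm)² = 28060 mm^2
F = P × A_cap = 260 bar × A_cap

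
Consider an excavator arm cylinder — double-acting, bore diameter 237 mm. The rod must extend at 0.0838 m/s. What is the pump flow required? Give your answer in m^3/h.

Q ≈ 13.3 m^3/h

Cap-side area A_cap = π/4 × (237 mm)² = 44120 mm^2
Q = A × v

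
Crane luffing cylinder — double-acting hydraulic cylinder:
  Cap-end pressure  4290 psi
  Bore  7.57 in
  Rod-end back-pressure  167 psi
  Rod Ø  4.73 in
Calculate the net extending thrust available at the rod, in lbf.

F ≈ 1.88e5 lbf

Cap-side area A_cap = π/4 × (7.57 in)² = 45.01 in^2
Rod-side annular area A_ann = π/4 × (7.57² − 4.73²) = 27.44 in^2
Net thrust = P_cap·A_cap − P_rod·A_ann = 1.931e5 lbf − 4582 lbf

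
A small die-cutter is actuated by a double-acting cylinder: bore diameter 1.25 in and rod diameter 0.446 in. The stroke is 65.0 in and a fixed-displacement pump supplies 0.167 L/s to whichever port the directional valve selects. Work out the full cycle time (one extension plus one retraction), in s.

t ≈ 14.7 s

Cap-side area A_cap = π/4 × (1.25 in)² = 1.227 in^2
Rod-side annular area A_ann = π/4 × (1.25² − 0.446²) = 1.071 in^2
t_ext = A_cap·L/Q = 7.827 s
t_ret = A_ann·L/Q = 6.831 s
t_cycle = t_ext + t_ret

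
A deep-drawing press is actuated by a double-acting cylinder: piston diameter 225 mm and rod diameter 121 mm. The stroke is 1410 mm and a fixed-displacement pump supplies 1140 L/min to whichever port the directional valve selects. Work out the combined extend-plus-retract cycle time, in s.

Cap-side area A_cap = π/4 × (225 mm)² = 39760 mm^2
Rod-side annular area A_ann = π/4 × (225² − 121²) = 28260 mm^2
t_ext = A_cap·L/Q = 2.951 s
t_ret = A_ann·L/Q = 2.097 s
t_cycle = t_ext + t_ret

t ≈ 5.05 s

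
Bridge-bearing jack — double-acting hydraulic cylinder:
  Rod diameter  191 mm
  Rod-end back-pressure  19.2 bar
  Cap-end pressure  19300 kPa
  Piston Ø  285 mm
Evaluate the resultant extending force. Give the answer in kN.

Cap-side area A_cap = π/4 × (285 mm)² = 63790 mm^2
Rod-side annular area A_ann = π/4 × (285² − 191²) = 35140 mm^2
Net thrust = P_cap·A_cap − P_rod·A_ann = 1231 kN − 67.47 kN

F ≈ 1160 kN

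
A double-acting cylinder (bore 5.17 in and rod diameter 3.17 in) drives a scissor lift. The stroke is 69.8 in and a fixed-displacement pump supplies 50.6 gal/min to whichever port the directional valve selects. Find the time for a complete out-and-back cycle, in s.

t ≈ 12.2 s

Cap-side area A_cap = π/4 × (5.17 in)² = 20.99 in^2
Rod-side annular area A_ann = π/4 × (5.17² − 3.17²) = 13.10 in^2
t_ext = A_cap·L/Q = 7.522 s
t_ret = A_ann·L/Q = 4.694 s
t_cycle = t_ext + t_ret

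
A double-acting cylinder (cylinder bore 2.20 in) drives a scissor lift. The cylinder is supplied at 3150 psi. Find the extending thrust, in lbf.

Cap-side area A_cap = π/4 × (2.20 in)² = 3.801 in^2
F = P × A_cap = 3150 psi × A_cap

F ≈ 12000 lbf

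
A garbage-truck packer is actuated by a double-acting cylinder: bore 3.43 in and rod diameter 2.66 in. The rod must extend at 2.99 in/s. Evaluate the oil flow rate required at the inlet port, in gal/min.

Q ≈ 7.18 gal/min

Cap-side area A_cap = π/4 × (3.43 in)² = 9.240 in^2
Q = A × v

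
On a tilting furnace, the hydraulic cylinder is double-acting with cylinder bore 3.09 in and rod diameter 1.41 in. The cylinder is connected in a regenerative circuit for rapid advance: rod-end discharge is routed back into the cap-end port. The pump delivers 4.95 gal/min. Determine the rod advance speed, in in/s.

In regeneration the rod-end outflow joins the pump flow into the cap end, so the net volume the pump must supply per unit advance equals the rod cross-section area.
Rod cross-section A_rod = π/4 × (1.41 in)² = 1.561 in^2
v = Q_pump / A_rod

v ≈ 12.2 in/s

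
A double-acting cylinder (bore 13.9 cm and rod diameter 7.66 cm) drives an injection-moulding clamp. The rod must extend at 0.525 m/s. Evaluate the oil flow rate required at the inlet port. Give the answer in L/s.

Cap-side area A_cap = π/4 × (13.9 cm)² = 151.7 cm^2
Q = A × v

Q ≈ 7.97 L/s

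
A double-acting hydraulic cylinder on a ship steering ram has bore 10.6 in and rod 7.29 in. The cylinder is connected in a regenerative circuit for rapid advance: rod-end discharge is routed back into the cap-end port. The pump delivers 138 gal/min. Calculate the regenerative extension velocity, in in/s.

In regeneration the rod-end outflow joins the pump flow into the cap end, so the net volume the pump must supply per unit advance equals the rod cross-section area.
Rod cross-section A_rod = π/4 × (7.29 in)² = 41.74 in^2
v = Q_pump / A_rod

v ≈ 12.7 in/s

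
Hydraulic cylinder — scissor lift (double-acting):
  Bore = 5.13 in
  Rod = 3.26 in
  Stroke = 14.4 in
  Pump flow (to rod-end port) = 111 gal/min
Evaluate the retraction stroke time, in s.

t ≈ 0.415 s

Rod-side annular area A_ann = π/4 × (5.13² − 3.26²) = 12.32 in^2
Swept volume V = A × L; t = V / Q = A·L / Q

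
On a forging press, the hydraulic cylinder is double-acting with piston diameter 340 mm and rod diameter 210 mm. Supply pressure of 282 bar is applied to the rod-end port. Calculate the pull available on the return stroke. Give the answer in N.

Rod-side annular area A_ann = π/4 × (340² − 210²) = 56160 mm^2
On retraction the pressure acts on the annular area (bore minus rod).
F = P × A_ann

F ≈ 1.58e6 N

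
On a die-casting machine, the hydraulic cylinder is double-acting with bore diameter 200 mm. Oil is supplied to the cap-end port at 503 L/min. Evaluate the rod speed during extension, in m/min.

Cap-side area A_cap = π/4 × (200 mm)² = 31420 mm^2
v = Q / A

v ≈ 16.0 m/min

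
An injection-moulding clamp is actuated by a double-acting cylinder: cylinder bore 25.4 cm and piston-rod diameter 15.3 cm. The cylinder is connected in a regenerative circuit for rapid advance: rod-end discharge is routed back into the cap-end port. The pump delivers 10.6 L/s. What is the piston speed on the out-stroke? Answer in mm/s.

v ≈ 577 mm/s

In regeneration the rod-end outflow joins the pump flow into the cap end, so the net volume the pump must supply per unit advance equals the rod cross-section area.
Rod cross-section A_rod = π/4 × (15.3 cm)² = 183.9 cm^2
v = Q_pump / A_rod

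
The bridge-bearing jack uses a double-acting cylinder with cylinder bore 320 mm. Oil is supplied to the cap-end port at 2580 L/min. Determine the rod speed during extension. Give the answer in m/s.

Cap-side area A_cap = π/4 × (320 mm)² = 80420 mm^2
v = Q / A

v ≈ 0.535 m/s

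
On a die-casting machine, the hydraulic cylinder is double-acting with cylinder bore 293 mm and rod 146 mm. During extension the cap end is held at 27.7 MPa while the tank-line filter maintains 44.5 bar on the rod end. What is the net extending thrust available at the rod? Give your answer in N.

F ≈ 1.64e6 N

Cap-side area A_cap = π/4 × (293 mm)² = 67430 mm^2
Rod-side annular area A_ann = π/4 × (293² − 146²) = 50680 mm^2
Net thrust = P_cap·A_cap − P_rod·A_ann = 1.868e6 N − 2.255e5 N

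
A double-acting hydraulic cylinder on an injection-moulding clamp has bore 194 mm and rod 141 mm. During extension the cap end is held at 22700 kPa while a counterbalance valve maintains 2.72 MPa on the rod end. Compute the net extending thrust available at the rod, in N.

F ≈ 6.33e5 N

Cap-side area A_cap = π/4 × (194 mm)² = 29560 mm^2
Rod-side annular area A_ann = π/4 × (194² − 141²) = 13940 mm^2
Net thrust = P_cap·A_cap − P_rod·A_ann = 6.710e5 N − 37930 N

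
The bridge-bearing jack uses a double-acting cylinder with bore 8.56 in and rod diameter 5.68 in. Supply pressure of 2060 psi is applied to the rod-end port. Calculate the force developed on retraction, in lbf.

F ≈ 66400 lbf

Rod-side annular area A_ann = π/4 × (8.56² − 5.68²) = 32.21 in^2
On retraction the pressure acts on the annular area (bore minus rod).
F = P × A_ann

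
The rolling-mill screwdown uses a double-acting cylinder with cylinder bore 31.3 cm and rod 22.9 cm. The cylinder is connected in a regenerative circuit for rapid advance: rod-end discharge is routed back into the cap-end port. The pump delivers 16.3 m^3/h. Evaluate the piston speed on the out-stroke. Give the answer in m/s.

In regeneration the rod-end outflow joins the pump flow into the cap end, so the net volume the pump must supply per unit advance equals the rod cross-section area.
Rod cross-section A_rod = π/4 × (22.9 cm)² = 411.9 cm^2
v = Q_pump / A_rod

v ≈ 0.110 m/s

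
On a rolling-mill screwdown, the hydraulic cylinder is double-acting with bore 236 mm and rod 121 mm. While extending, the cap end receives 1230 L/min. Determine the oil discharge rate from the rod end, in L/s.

Q_out ≈ 15.1 L/s

Cap-side area A_cap = π/4 × (236 mm)² = 43740 mm^2
Rod-side annular area A_ann = π/4 × (236² − 121²) = 32240 mm^2
Piston speed v = Q_in/A_cap; rod-end outflow Q_out = v × A_ann = Q_in × A_ann/A_cap.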